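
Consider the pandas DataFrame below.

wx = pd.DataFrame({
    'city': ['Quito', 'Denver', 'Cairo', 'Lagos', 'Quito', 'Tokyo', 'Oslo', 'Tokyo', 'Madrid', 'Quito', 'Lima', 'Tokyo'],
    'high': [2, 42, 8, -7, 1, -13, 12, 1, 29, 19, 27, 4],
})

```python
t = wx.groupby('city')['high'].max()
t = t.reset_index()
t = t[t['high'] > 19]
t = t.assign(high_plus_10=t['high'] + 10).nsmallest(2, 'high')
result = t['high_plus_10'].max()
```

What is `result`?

39

group by city, max of high:
city
Cairo      8
Denver    42
Lagos     -7
Lima      27
Madrid    29
Oslo      12
Quito     19
Tokyo      4
Name: high, dtype: int64
reset_index():
     city  high
0   Cairo     8
1  Denver    42
2   Lagos    -7
3    Lima    27
4  Madrid    29
5    Oslo    12
6   Quito    19
7   Tokyo     4
filter rows where high > 19:
     city  high
1  Denver    42
3    Lima    27
4  Madrid    29
add column high_plus_10 = t['high'] + 10:
     city  high  high_plus_10
1  Denver    42            52
3    Lima    27            37
4  Madrid    29            39
take 2 rows with smallest high:
     city  high  high_plus_10
3    Lima    27            37
4  Madrid    29            39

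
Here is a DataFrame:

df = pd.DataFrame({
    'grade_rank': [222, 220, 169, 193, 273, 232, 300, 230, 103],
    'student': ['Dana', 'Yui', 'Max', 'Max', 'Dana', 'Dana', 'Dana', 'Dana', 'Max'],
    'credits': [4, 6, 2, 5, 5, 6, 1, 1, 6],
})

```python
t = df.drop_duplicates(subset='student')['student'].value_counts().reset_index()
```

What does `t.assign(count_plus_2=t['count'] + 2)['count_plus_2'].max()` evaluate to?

drop duplicate student (keep=first):
   grade_rank student  credits
0         222    Dana        4
1         220     Yui        6
2         169     Max        2
value_counts of student:
student
Dana    1
Yui     1
Max     1
Name: count, dtype: int64
reset_index():
  student  count
0    Dana      1
1     Yui      1
2     Max      1
add column count_plus_2 = t['count'] + 2:
  student  count  count_plus_2
0    Dana      1             3
1     Yui      1             3
2     Max      1             3
Reading off the max of column 'count_plus_2', we get 3.

3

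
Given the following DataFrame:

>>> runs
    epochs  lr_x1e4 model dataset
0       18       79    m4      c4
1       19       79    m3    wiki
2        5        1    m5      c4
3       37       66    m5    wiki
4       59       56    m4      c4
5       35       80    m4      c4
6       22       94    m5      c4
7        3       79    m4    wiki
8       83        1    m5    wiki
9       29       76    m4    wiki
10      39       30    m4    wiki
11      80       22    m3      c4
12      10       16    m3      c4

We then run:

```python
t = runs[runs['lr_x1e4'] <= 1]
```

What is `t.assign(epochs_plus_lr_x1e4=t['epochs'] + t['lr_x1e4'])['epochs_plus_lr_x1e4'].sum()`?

filter rows where lr_x1e4 <= 1:
   epochs  lr_x1e4 model dataset
2       5        1    m5      c4
8      83        1    m5    wiki
add column epochs_plus_lr_x1e4 = t['epochs'] + t['lr_x1e4']:
   epochs  lr_x1e4 model dataset  epochs_plus_lr_x1e4
2       5        1    m5      c4                    6
8      83        1    m5    wiki                   84

90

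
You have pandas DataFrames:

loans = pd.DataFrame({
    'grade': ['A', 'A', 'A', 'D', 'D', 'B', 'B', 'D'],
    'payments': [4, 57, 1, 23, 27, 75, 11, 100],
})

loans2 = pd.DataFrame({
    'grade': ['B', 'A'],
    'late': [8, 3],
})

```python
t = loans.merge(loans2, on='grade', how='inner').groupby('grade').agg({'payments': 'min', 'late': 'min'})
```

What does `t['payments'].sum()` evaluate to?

merge on 'grade' (how='inner') → 5 rows:
  grade  payments  late
0     A         4     3
1     A        57     3
2     A         1     3
3     B        75     8
4     B        11     8
group by grade: min(payments), min(late):
       payments  late
grade                
A             1     3
B            11     8
sum of column 'payments' → 12

12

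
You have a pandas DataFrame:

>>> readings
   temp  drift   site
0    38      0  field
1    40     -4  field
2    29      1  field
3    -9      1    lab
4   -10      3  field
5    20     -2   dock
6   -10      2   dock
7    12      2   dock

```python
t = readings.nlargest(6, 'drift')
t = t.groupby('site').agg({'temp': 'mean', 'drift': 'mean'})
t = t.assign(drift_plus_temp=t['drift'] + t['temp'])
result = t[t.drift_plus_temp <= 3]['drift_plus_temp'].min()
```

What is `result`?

-8.0

take 6 rows with largest drift:
   temp  drift   site
4   -10      3  field
6   -10      2   dock
7    12      2   dock
2    29      1  field
3    -9      1    lab
0    38      0  field
group by site: mean(temp), mean(drift):
       temp     drift
site                 
dock    1.0  2.000000
field  19.0  1.333333
lab    -9.0  1.000000
add column drift_plus_temp = t['drift'] + t['temp']:
       temp     drift  drift_plus_temp
site                                  
dock    1.0  2.000000         3.000000
field  19.0  1.333333        20.333333
lab    -9.0  1.000000        -8.000000
filter rows where drift_plus_temp <= 3:
      temp  drift  drift_plus_temp
site                              
dock   1.0    2.0              3.0
lab   -9.0    1.0             -8.0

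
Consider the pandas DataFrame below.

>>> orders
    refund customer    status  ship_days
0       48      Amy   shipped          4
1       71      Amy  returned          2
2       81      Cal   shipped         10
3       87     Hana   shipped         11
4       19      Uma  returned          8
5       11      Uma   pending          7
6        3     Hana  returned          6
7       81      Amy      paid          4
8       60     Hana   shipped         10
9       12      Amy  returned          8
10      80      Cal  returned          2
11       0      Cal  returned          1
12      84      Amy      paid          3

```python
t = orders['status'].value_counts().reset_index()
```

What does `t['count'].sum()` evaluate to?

13

value_counts of status:
status
returned    6
shipped     4
paid        2
pending     1
Name: count, dtype: int64
reset_index():
     status  count
0  returned      6
1   shipped      4
2      paid      2
3   pending      1
Hence 13.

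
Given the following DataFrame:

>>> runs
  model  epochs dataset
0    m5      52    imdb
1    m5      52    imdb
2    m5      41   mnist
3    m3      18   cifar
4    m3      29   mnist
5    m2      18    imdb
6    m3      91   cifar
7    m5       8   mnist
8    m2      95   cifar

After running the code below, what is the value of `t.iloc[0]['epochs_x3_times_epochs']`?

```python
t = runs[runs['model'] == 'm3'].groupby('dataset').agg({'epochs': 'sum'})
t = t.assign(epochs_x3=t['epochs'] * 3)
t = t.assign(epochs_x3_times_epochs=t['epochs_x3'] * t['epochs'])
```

filter rows where model == 'm3':
  model  epochs dataset
3    m3      18   cifar
4    m3      29   mnist
6    m3      91   cifar
group by dataset, sum of epochs:
         epochs
dataset        
cifar       109
mnist        29
add column epochs_x3 = t['epochs'] * 3:
         epochs  epochs_x3
dataset                   
cifar       109        327
mnist        29         87
add column epochs_x3_times_epochs = t['epochs_x3'] * t['epochs']:
         epochs  epochs_x3  epochs_x3_times_epochs
dataset                                           
cifar       109        327                   35643
mnist        29         87                    2523

35643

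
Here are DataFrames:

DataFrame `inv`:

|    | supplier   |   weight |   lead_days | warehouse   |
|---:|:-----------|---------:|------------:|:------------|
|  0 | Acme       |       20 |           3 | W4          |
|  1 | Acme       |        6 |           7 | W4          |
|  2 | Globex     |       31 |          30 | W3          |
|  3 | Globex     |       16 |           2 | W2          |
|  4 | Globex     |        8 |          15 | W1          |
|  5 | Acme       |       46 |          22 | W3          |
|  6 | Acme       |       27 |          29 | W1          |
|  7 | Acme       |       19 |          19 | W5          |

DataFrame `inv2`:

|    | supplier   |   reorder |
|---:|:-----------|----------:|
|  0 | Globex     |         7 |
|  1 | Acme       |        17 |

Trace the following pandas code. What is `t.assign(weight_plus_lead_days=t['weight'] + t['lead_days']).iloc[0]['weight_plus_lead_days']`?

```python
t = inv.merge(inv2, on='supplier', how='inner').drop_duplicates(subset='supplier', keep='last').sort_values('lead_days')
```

merge on 'supplier' (how='inner') → 8 rows:
  supplier  weight  lead_days warehouse  reorder
0     Acme      20          3        W4       17
1     Acme       6          7        W4       17
2   Globex      31         30        W3        7
3   Globex      16          2        W2        7
4   Globex       8         15        W1        7
5     Acme      46         22        W3       17
6     Acme      27         29        W1       17
7     Acme      19         19        W5       17
drop duplicate supplier (keep=last):
  supplier  weight  lead_days warehouse  reorder
4   Globex       8         15        W1        7
7     Acme      19         19        W5       17
sort by lead_days:
  supplier  weight  lead_days warehouse  reorder
4   Globex       8         15        W1        7
7     Acme      19         19        W5       17
add column weight_plus_lead_days = t['weight'] + t['lead_days']:
  supplier  weight  lead_days warehouse  reorder  weight_plus_lead_days
4   Globex       8         15        W1        7                     23
7     Acme      19         19        W5       17                     38
Reading off the value at position 0, column 'weight_plus_lead_days', we get 23.

23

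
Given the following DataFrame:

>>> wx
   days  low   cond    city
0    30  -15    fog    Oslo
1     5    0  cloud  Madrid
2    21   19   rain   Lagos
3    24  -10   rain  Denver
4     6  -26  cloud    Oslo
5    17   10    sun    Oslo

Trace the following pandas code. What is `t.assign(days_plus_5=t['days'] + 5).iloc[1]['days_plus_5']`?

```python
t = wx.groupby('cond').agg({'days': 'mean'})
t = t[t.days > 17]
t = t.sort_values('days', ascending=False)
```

group by cond, mean of days:
       days
cond       
cloud   5.5
fog    30.0
rain   22.5
sun    17.0
filter rows where days > 17:
      days
cond      
fog   30.0
rain  22.5
sort by days descending:
      days
cond      
fog   30.0
rain  22.5
add column days_plus_5 = t['days'] + 5:
      days  days_plus_5
cond                   
fog   30.0         35.0
rain  22.5         27.5
Taking the value at position 1, column 'days_plus_5' gives 27.5.

27.5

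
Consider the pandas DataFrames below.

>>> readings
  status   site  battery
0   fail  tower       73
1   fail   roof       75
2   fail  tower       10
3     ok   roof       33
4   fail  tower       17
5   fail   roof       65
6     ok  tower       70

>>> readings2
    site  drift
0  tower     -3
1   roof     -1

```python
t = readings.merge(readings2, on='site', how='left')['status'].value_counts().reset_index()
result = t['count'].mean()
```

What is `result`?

3.5

merge on 'site' (how='left') → 7 rows:
  status   site  battery  drift
0   fail  tower       73     -3
1   fail   roof       75     -1
2   fail  tower       10     -3
3     ok   roof       33     -1
4   fail  tower       17     -3
5   fail   roof       65     -1
6     ok  tower       70     -3
value_counts of status:
status
fail    5
ok      2
Name: count, dtype: int64
reset_index():
  status  count
0   fail      5
1     ok      2
The mean of column 'count' is 3.5.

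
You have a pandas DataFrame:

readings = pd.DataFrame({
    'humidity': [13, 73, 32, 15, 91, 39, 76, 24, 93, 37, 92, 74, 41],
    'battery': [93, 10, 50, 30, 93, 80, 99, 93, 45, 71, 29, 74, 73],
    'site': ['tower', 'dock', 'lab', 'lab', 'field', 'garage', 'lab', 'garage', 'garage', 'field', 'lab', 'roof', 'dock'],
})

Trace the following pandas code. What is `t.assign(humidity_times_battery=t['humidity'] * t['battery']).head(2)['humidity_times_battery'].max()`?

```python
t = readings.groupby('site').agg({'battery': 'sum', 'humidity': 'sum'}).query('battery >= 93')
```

group by site: sum(battery), sum(humidity):
        battery  humidity
site                     
dock         83       114
field       164       128
garage      218       156
lab         208       215
roof         74        74
tower        93        13
filter rows where battery >= 93:
        battery  humidity
site                     
field       164       128
garage      218       156
lab         208       215
tower        93        13
add column humidity_times_battery = t['humidity'] * t['battery']:
        battery  humidity  humidity_times_battery
site                                             
field       164       128                   20992
garage      218       156                   34008
lab         208       215                   44720
tower        93        13                    1209
take first 2 rows:
        battery  humidity  humidity_times_battery
site                                             
field       164       128                   20992
garage      218       156                   34008
Reading off the max of column 'humidity_times_battery', we get 34008.

34008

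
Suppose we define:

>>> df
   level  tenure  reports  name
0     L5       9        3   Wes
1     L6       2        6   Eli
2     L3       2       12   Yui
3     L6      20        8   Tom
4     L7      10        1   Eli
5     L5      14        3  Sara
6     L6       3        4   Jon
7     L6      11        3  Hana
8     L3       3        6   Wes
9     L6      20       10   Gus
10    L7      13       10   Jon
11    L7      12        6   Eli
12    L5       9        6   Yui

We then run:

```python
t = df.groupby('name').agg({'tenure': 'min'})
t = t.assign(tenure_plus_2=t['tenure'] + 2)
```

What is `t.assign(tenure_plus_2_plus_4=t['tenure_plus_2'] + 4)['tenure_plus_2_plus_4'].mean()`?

group by name, min of tenure:
      tenure
name        
Eli        2
Gus       20
Hana      11
Jon        3
Sara      14
Tom       20
Wes        3
Yui        2
add column tenure_plus_2 = t['tenure'] + 2:
      tenure  tenure_plus_2
name                       
Eli        2              4
Gus       20             22
Hana      11             13
Jon        3              5
Sara      14             16
Tom       20             22
Wes        3              5
Yui        2              4
add column tenure_plus_2_plus_4 = t['tenure_plus_2'] + 4:
      tenure  tenure_plus_2  tenure_plus_2_plus_4
name                                             
Eli        2              4                     8
Gus       20             22                    26
Hana      11             13                    17
Jon        3              5                     9
Sara      14             16                    20
Tom       20             22                    26
Wes        3              5                     9
Yui        2              4                     8
So mean() = 15.375.

15.375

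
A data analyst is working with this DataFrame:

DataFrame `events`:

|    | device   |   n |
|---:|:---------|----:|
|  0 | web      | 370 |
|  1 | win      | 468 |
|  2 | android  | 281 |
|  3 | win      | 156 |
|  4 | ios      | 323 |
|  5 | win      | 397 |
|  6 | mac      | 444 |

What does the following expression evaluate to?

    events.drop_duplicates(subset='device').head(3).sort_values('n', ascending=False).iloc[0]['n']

drop duplicate device (keep=first):
    device    n
0      web  370
1      win  468
2  android  281
4      ios  323
6      mac  444
take first 3 rows:
    device    n
0      web  370
1      win  468
2  android  281
sort by n descending:
    device    n
1      win  468
0      web  370
2  android  281
Taking the value at position 0, column 'n' gives 468.

468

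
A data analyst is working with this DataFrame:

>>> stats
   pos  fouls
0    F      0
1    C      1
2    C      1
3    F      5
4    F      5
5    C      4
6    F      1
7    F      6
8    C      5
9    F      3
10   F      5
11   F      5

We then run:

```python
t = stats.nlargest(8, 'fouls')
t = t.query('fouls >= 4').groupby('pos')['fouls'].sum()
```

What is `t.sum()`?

take 8 rows with largest fouls:
   pos  fouls
7    F      6
3    F      5
4    F      5
8    C      5
10   F      5
11   F      5
5    C      4
9    F      3
filter rows where fouls >= 4:
   pos  fouls
7    F      6
3    F      5
4    F      5
8    C      5
10   F      5
11   F      5
5    C      4
group by pos, sum of fouls:
pos
C     9
F    26
Name: fouls, dtype: int64
Reading off the sum of the resulting series, we get 35.

35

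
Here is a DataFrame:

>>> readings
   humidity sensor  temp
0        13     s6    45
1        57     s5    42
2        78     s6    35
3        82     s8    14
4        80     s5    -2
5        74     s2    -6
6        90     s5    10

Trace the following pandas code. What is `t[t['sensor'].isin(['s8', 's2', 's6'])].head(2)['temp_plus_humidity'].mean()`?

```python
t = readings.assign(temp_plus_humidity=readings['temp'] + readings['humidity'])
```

add column temp_plus_humidity = readings['temp'] + readings['humidity']:
   humidity sensor  temp  temp_plus_humidity
0        13     s6    45                  58
1        57     s5    42                  99
2        78     s6    35                 113
3        82     s8    14                  96
4        80     s5    -2                  78
5        74     s2    -6                  68
6        90     s5    10                 100
filter rows where sensor in ['s8', 's2', 's6']:
   humidity sensor  temp  temp_plus_humidity
0        13     s6    45                  58
2        78     s6    35                 113
3        82     s8    14                  96
5        74     s2    -6                  68
take first 2 rows:
   humidity sensor  temp  temp_plus_humidity
0        13     s6    45                  58
2        78     s6    35                 113
Reading off the mean of column 'temp_plus_humidity', we get 85.5.

85.5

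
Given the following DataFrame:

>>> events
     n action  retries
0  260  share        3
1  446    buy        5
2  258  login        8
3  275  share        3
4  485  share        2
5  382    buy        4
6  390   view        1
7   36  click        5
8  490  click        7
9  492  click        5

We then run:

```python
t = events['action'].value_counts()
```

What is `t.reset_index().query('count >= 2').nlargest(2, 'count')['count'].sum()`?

6

value_counts of action:
action
share    3
click    3
buy      2
login    1
view     1
Name: count, dtype: int64
reset_index():
  action  count
0  share      3
1  click      3
2    buy      2
3  login      1
4   view      1
filter rows where count >= 2:
  action  count
0  share      3
1  click      3
2    buy      2
take 2 rows with largest count:
  action  count
0  share      3
1  click      3
Hence 6.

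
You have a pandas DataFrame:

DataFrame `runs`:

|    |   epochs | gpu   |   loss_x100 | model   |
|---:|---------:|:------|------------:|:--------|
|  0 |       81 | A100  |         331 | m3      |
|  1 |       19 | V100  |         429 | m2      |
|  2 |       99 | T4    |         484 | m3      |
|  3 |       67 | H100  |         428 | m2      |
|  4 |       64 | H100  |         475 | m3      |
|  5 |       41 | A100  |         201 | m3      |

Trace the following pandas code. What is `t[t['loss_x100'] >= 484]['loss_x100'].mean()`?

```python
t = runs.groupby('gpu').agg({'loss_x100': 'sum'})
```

639.666666667

group by gpu, sum of loss_x100:
      loss_x100
gpu            
A100        532
H100        903
T4          484
V100        429
filter rows where loss_x100 >= 484:
      loss_x100
gpu            
A100        532
H100        903
T4          484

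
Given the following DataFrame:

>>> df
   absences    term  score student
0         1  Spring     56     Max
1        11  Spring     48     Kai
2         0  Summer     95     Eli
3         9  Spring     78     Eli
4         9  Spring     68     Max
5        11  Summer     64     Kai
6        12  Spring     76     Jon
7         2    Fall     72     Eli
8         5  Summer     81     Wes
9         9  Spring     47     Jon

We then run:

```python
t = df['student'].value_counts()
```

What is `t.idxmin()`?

value_counts of student:
student
Eli    3
Max    2
Kai    2
Jon    2
Wes    1
Name: count, dtype: int64
Then the label with the smallest value: Wes

Wes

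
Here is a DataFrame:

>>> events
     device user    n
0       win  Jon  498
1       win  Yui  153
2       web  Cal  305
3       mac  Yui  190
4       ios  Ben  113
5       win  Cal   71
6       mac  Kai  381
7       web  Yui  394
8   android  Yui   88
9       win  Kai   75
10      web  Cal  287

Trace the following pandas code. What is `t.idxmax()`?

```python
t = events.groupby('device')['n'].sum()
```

group by device, sum of n:
device
android     88
ios        113
mac        571
web        986
win        797
Name: n, dtype: int64
Then the label with the largest value: web

web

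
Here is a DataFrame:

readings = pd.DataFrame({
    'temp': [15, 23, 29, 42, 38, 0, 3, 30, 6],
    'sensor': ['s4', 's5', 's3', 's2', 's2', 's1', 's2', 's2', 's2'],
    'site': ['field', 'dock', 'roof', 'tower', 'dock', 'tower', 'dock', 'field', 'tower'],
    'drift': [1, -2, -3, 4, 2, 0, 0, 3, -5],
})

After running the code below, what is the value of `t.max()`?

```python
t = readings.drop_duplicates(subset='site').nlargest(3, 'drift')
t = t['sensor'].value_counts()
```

1

drop duplicate site (keep=first):
   temp sensor   site  drift
0    15     s4  field      1
1    23     s5   dock     -2
2    29     s3   roof     -3
3    42     s2  tower      4
take 3 rows with largest drift:
   temp sensor   site  drift
3    42     s2  tower      4
0    15     s4  field      1
1    23     s5   dock     -2
value_counts of sensor:
sensor
s2    1
s4    1
s5    1
Name: count, dtype: int64
So max() = 1.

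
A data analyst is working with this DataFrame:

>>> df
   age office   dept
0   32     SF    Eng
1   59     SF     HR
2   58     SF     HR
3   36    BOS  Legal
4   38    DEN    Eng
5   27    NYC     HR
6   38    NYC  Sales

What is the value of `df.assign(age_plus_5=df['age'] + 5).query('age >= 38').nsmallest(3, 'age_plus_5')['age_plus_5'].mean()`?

add column age_plus_5 = df['age'] + 5:
   age office   dept  age_plus_5
0   32     SF    Eng          37
1   59     SF     HR          64
2   58     SF     HR          63
3   36    BOS  Legal          41
4   38    DEN    Eng          43
5   27    NYC     HR          32
6   38    NYC  Sales          43
filter rows where age >= 38:
   age office   dept  age_plus_5
1   59     SF     HR          64
2   58     SF     HR          63
4   38    DEN    Eng          43
6   38    NYC  Sales          43
take 3 rows with smallest age_plus_5:
   age office   dept  age_plus_5
4   38    DEN    Eng          43
6   38    NYC  Sales          43
2   58     SF     HR          63

49.6666666667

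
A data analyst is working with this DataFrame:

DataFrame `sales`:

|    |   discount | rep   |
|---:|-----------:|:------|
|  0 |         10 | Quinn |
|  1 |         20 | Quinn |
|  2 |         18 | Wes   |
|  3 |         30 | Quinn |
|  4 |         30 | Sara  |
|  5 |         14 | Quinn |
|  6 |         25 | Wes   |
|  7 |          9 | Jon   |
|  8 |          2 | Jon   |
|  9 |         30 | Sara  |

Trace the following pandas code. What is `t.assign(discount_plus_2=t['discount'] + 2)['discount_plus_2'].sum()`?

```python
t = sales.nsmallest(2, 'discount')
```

15

take 2 rows with smallest discount:
   discount  rep
8         2  Jon
7         9  Jon
add column discount_plus_2 = t['discount'] + 2:
   discount  rep  discount_plus_2
8         2  Jon                4
7         9  Jon               11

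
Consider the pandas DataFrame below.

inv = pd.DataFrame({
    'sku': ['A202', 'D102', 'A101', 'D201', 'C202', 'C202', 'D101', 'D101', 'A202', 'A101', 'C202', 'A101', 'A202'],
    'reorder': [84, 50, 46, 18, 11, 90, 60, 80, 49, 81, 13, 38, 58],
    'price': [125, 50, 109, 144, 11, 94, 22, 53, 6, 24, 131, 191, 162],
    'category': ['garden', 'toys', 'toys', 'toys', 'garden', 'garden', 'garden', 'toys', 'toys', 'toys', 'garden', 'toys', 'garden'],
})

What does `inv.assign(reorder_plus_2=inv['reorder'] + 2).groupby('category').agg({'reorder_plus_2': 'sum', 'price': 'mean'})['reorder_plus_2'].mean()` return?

add column reorder_plus_2 = inv['reorder'] + 2:
     sku  reorder  price category  reorder_plus_2
0   A202       84    125   garden              86
1   D102       50     50     toys              52
2   A101       46    109     toys              48
3   D201       18    144     toys              20
4   C202       11     11   garden              13
5   C202       90     94   garden              92
6   D101       60     22   garden              62
7   D101       80     53     toys              82
8   A202       49      6     toys              51
9   A101       81     24     toys              83
10  C202       13    131   garden              15
11  A101       38    191     toys              40
12  A202       58    162   garden              60
group by category: sum(reorder_plus_2), mean(price):
          reorder_plus_2      price
category                           
garden               328  90.833333
toys                 376  82.428571

352.0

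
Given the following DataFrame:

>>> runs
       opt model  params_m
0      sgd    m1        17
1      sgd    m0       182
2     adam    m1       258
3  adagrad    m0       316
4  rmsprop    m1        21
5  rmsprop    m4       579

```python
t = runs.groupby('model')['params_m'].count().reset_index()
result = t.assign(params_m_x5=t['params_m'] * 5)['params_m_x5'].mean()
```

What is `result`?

group by model, count of params_m:
model
m0    2
m1    3
m4    1
Name: params_m, dtype: int64
reset_index():
  model  params_m
0    m0         2
1    m1         3
2    m4         1
add column params_m_x5 = t['params_m'] * 5:
  model  params_m  params_m_x5
0    m0         2           10
1    m1         3           15
2    m4         1            5
Finally, mean of column 'params_m_x5' = 10.0.

10.0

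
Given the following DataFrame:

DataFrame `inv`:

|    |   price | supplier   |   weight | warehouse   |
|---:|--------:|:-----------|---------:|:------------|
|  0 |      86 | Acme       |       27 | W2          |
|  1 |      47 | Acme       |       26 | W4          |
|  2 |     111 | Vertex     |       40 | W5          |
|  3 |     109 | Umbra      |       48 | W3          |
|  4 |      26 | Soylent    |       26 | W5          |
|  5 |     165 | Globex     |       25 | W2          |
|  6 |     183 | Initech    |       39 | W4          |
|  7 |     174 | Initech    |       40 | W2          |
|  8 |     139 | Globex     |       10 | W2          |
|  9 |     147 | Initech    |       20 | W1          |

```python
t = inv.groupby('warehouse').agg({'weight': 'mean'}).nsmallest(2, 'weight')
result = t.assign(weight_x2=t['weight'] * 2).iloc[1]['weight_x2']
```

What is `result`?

group by warehouse, mean of weight:
           weight
warehouse        
W1           20.0
W2           25.5
W3           48.0
W4           32.5
W5           33.0
take 2 rows with smallest weight:
           weight
warehouse        
W1           20.0
W2           25.5
add column weight_x2 = t['weight'] * 2:
           weight  weight_x2
warehouse                   
W1           20.0       40.0
W2           25.5       51.0
Hence 51.0.

51.0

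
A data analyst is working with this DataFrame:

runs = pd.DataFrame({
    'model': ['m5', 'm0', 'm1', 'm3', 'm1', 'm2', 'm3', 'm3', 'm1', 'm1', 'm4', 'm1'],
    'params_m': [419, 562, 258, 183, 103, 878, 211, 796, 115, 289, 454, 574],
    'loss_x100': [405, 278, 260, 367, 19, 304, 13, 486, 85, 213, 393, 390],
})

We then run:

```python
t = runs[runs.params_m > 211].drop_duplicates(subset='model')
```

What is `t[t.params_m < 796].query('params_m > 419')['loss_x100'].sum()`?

671

filter rows where params_m > 211:
   model  params_m  loss_x100
0     m5       419        405
1     m0       562        278
2     m1       258        260
5     m2       878        304
7     m3       796        486
9     m1       289        213
10    m4       454        393
11    m1       574        390
drop duplicate model (keep=first):
   model  params_m  loss_x100
0     m5       419        405
1     m0       562        278
2     m1       258        260
5     m2       878        304
7     m3       796        486
10    m4       454        393
filter rows where params_m < 796:
   model  params_m  loss_x100
0     m5       419        405
1     m0       562        278
2     m1       258        260
10    m4       454        393
filter rows where params_m > 419:
   model  params_m  loss_x100
1     m0       562        278
10    m4       454        393
Then the sum of column 'loss_x100': 671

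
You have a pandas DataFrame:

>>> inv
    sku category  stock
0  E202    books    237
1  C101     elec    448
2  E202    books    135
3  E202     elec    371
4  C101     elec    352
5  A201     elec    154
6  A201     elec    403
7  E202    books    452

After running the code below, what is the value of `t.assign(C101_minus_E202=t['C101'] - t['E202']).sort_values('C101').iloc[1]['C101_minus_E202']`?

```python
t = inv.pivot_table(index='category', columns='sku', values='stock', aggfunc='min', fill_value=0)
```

-19

pivot: rows=category, cols=sku, min(stock):
sku       A201  C101  E202
category                  
books        0     0   135
elec       154   352   371
add column C101_minus_E202 = t['C101'] - t['E202']:
sku       A201  C101  E202  C101_minus_E202
category                                   
books        0     0   135             -135
elec       154   352   371              -19
sort by C101:
sku       A201  C101  E202  C101_minus_E202
category                                   
books        0     0   135             -135
elec       154   352   371              -19
value at position 1, column 'C101_minus_E202' → -19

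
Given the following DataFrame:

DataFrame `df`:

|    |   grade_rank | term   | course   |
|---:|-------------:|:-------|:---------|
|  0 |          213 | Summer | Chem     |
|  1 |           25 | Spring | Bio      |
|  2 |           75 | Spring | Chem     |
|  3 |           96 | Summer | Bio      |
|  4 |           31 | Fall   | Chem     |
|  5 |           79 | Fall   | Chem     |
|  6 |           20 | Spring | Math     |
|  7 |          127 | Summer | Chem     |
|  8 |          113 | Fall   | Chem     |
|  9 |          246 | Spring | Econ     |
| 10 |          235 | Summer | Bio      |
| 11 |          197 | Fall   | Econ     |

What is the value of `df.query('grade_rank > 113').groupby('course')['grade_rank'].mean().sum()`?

filter rows where grade_rank > 113:
    grade_rank    term course
0          213  Summer   Chem
7          127  Summer   Chem
9          246  Spring   Econ
10         235  Summer    Bio
11         197    Fall   Econ
group by course, mean of grade_rank:
course
Bio     235.0
Chem    170.0
Econ    221.5
Name: grade_rank, dtype: float64
Then the sum of the resulting series: 626.5

626.5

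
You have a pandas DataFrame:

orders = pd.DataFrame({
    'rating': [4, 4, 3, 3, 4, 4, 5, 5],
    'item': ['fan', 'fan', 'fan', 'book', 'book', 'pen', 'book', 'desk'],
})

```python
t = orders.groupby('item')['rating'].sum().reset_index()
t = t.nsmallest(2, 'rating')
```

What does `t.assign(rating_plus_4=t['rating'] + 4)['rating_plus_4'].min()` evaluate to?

8

group by item, sum of rating:
item
book    12
desk     5
fan     11
pen      4
Name: rating, dtype: int64
reset_index():
   item  rating
0  book      12
1  desk       5
2   fan      11
3   pen       4
take 2 rows with smallest rating:
   item  rating
3   pen       4
1  desk       5
add column rating_plus_4 = t['rating'] + 4:
   item  rating  rating_plus_4
3   pen       4              8
1  desk       5              9
Hence 8.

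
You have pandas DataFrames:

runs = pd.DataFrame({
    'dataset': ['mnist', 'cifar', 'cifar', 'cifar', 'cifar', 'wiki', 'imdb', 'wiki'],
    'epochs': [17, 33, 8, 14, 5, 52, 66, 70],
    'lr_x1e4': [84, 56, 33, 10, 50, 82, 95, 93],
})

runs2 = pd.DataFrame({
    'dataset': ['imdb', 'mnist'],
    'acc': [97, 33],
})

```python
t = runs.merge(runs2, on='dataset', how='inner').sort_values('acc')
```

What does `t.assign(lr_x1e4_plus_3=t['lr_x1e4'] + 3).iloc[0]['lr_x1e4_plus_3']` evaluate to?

merge on 'dataset' (how='inner') → 2 rows:
  dataset  epochs  lr_x1e4  acc
0   mnist      17       84   33
1    imdb      66       95   97
sort by acc:
  dataset  epochs  lr_x1e4  acc
0   mnist      17       84   33
1    imdb      66       95   97
add column lr_x1e4_plus_3 = t['lr_x1e4'] + 3:
  dataset  epochs  lr_x1e4  acc  lr_x1e4_plus_3
0   mnist      17       84   33              87
1    imdb      66       95   97              98
The value at position 0, column 'lr_x1e4_plus_3' is 87.

87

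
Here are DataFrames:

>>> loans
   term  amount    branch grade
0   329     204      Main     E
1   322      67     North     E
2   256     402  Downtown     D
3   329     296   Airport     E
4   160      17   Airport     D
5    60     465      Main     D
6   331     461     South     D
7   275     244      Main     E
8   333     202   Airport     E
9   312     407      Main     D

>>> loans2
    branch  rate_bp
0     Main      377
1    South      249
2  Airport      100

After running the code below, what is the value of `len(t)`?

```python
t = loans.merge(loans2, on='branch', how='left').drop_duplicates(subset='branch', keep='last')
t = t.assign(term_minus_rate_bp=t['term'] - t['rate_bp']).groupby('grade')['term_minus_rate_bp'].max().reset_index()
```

merge on 'branch' (how='left') → 10 rows:
   term  amount    branch grade  rate_bp
0   329     204      Main     E    377.0
1   322      67     North     E      NaN
2   256     402  Downtown     D      NaN
3   329     296   Airport     E    100.0
4   160      17   Airport     D    100.0
5    60     465      Main     D    377.0
6   331     461     South     D    249.0
7   275     244      Main     E    377.0
8   333     202   Airport     E    100.0
9   312     407      Main     D    377.0
drop duplicate branch (keep=last):
   term  amount    branch grade  rate_bp
1   322      67     North     E      NaN
2   256     402  Downtown     D      NaN
6   331     461     South     D    249.0
8   333     202   Airport     E    100.0
9   312     407      Main     D    377.0
add column term_minus_rate_bp = t['term'] - t['rate_bp']:
   term  amount    branch grade  rate_bp  term_minus_rate_bp
1   322      67     North     E      NaN                 NaN
2   256     402  Downtown     D      NaN                 NaN
6   331     461     South     D    249.0                82.0
8   333     202   Airport     E    100.0               233.0
9   312     407      Main     D    377.0               -65.0
group by grade, max of term_minus_rate_bp:
grade
D     82.0
E    233.0
Name: term_minus_rate_bp, dtype: float64
reset_index():
  grade  term_minus_rate_bp
0     D                82.0
1     E               233.0

2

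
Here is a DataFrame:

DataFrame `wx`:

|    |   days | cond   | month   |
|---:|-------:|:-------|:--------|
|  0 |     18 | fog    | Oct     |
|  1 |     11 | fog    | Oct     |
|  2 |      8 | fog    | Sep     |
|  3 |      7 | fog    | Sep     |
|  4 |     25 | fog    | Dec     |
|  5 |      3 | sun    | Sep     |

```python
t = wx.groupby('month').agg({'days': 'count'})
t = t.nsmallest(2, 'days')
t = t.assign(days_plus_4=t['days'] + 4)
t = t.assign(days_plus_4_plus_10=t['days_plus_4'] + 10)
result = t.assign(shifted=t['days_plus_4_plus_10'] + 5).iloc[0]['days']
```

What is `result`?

1

group by month, count of days:
       days
month      
Dec       1
Oct       2
Sep       3
take 2 rows with smallest days:
       days
month      
Dec       1
Oct       2
add column days_plus_4 = t['days'] + 4:
       days  days_plus_4
month                   
Dec       1            5
Oct       2            6
add column days_plus_4_plus_10 = t['days_plus_4'] + 10:
       days  days_plus_4  days_plus_4_plus_10
month                                        
Dec       1            5                   15
Oct       2            6                   16
add column shifted = t['days_plus_4_plus_10'] + 5:
       days  days_plus_4  days_plus_4_plus_10  shifted
month                                                 
Dec       1            5                   15       20
Oct       2            6                   16       21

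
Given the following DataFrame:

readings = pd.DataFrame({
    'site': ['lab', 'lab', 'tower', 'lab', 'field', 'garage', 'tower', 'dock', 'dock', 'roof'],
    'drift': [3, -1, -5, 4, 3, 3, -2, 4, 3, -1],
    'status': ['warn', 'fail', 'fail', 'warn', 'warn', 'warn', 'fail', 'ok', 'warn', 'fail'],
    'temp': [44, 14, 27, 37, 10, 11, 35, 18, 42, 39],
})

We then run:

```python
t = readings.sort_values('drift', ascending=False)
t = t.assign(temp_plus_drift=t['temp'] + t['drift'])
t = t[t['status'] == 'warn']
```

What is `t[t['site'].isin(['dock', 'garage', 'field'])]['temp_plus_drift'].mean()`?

24.0

sort by drift descending:
     site  drift status  temp
3     lab      4   warn    37
7    dock      4     ok    18
0     lab      3   warn    44
4   field      3   warn    10
5  garage      3   warn    11
8    dock      3   warn    42
1     lab     -1   fail    14
9    roof     -1   fail    39
6   tower     -2   fail    35
2   tower     -5   fail    27
add column temp_plus_drift = t['temp'] + t['drift']:
     site  drift status  temp  temp_plus_drift
3     lab      4   warn    37               41
7    dock      4     ok    18               22
0     lab      3   warn    44               47
4   field      3   warn    10               13
5  garage      3   warn    11               14
8    dock      3   warn    42               45
1     lab     -1   fail    14               13
9    roof     -1   fail    39               38
6   tower     -2   fail    35               33
2   tower     -5   fail    27               22
filter rows where status == 'warn':
     site  drift status  temp  temp_plus_drift
3     lab      4   warn    37               41
0     lab      3   warn    44               47
4   field      3   warn    10               13
5  garage      3   warn    11               14
8    dock      3   warn    42               45
filter rows where site in ['dock', 'garage', 'field']:
     site  drift status  temp  temp_plus_drift
4   field      3   warn    10               13
5  garage      3   warn    11               14
8    dock      3   warn    42               45
So mean() = 24.0.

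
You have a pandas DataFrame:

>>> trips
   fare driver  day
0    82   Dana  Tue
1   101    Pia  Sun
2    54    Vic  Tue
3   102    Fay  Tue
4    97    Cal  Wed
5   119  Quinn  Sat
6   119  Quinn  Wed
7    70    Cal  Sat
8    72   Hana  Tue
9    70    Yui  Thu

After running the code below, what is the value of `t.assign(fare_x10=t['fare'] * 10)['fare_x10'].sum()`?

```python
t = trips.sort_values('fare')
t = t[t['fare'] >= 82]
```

6200

sort by fare:
   fare driver  day
2    54    Vic  Tue
7    70    Cal  Sat
9    70    Yui  Thu
8    72   Hana  Tue
0    82   Dana  Tue
4    97    Cal  Wed
1   101    Pia  Sun
3   102    Fay  Tue
5   119  Quinn  Sat
6   119  Quinn  Wed
filter rows where fare >= 82:
   fare driver  day
0    82   Dana  Tue
4    97    Cal  Wed
1   101    Pia  Sun
3   102    Fay  Tue
5   119  Quinn  Sat
6   119  Quinn  Wed
add column fare_x10 = t['fare'] * 10:
   fare driver  day  fare_x10
0    82   Dana  Tue       820
4    97    Cal  Wed       970
1   101    Pia  Sun      1010
3   102    Fay  Tue      1020
5   119  Quinn  Sat      1190
6   119  Quinn  Wed      1190
Taking the sum of column 'fare_x10' gives 6200.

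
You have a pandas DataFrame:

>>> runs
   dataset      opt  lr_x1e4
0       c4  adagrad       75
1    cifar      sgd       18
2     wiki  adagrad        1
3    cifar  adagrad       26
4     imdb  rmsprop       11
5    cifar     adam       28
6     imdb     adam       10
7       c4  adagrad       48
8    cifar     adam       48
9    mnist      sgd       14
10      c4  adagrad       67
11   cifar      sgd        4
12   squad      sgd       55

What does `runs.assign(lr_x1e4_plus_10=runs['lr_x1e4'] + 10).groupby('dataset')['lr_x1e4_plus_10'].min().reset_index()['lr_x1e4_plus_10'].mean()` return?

add column lr_x1e4_plus_10 = runs['lr_x1e4'] + 10:
   dataset      opt  lr_x1e4  lr_x1e4_plus_10
0       c4  adagrad       75               85
1    cifar      sgd       18               28
2     wiki  adagrad        1               11
3    cifar  adagrad       26               36
4     imdb  rmsprop       11               21
5    cifar     adam       28               38
6     imdb     adam       10               20
7       c4  adagrad       48               58
8    cifar     adam       48               58
9    mnist      sgd       14               24
10      c4  adagrad       67               77
11   cifar      sgd        4               14
12   squad      sgd       55               65
group by dataset, min of lr_x1e4_plus_10:
dataset
c4       58
cifar    14
imdb     20
mnist    24
squad    65
wiki     11
Name: lr_x1e4_plus_10, dtype: int64
reset_index():
  dataset  lr_x1e4_plus_10
0      c4               58
1   cifar               14
2    imdb               20
3   mnist               24
4   squad               65
5    wiki               11
The mean of column 'lr_x1e4_plus_10' is 32.0.

32.0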